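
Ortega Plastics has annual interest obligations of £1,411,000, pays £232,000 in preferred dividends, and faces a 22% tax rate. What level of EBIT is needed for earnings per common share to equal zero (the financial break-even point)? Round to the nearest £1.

Grossing the preferred dividend up to pre-tax terms: £232,000 / (1 − 0.22) = £297,435.90.
EPS = 0 when EBIT covers interest plus the pre-tax preferred burden: £1,411,000 + £297,435.90 = £1,708,435.90.

£1,708,436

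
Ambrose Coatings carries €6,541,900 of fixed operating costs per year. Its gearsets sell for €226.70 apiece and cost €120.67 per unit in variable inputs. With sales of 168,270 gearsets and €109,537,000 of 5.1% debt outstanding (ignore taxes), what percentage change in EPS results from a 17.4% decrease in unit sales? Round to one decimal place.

-54.3%

Contribution at this volume is 168,270 × €106.03 = €17,841,668.10.
Subtracting fixed costs: EBIT = €17,841,668.10 − €6,541,900 = €11,299,768.10.
Interest = €5,586,387.00, so EBIT − I = €5,713,381.10.
Degree of combined leverage = contribution ÷ (EBIT − I) = €17,841,668.10 ÷ €5,713,381.10 = 3.1228.
EPS therefore changes by 3.1228 × (-17.4%) = -54.3%.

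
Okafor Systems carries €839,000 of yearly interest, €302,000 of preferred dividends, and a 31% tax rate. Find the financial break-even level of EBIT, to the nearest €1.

Grossing the preferred dividend up to pre-tax terms: €302,000 / (1 − 0.31) = €437,681.16.
Financial break-even EBIT = interest + D_p ÷ (1 − t) = €839,000 + €437,681.16 = €1,276,681.16.

€1,276,681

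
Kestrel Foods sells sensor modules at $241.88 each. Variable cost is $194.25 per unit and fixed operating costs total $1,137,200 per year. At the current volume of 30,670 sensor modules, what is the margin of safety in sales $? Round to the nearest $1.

$1,643,403

Unit CM = price − variable cost = $241.88 − $194.25 = $47.63. Break-even units = $1,137,200 ÷ $47.63 = 23,875.71; break-even revenue = 23,875.71 × $241.88 = $5,775,056.39.
Actual sales revenue = 30,670 × $241.88 = $7,418,459.60.
Margin of safety = $7,418,459.60 − $5,775,056.39 = $1,643,403.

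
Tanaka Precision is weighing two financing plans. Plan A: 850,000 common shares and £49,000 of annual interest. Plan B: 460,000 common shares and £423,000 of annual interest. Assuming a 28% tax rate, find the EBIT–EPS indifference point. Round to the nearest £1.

At indifference, (EBIT − 49,000)(1 − t)/850,000 = (EBIT − 423,000)(1 − t)/460,000.
Cancelling (1 − t) and cross-multiplying: 460,000·(EBIT − 49,000) = 850,000·(EBIT − 423,000).
Solving, EBIT = (423,000·850,000 − 49,000·460,000) / (850,000 − 460,000) = 337,010,000,000 / 390,000 = 864,128.21.

£864,128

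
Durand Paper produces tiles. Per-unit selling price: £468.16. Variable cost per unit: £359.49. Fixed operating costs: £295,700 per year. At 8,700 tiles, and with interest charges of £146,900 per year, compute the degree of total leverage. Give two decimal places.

Total contribution margin = 8,700 × £108.67 = £945,429.00.
Operating income = contribution − fixed costs = £945,429.00 − £295,700 = £649,729.00. Interest = £146,900.00, so EBIT − I = £502,829.00.
Degree of total leverage = total CM / (EBIT − interest) = £945,429.00 / £502,829.00 = 1.8802.

1.88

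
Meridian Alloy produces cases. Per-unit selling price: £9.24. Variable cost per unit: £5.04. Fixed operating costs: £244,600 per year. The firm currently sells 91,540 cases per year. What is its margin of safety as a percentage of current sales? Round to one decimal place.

Unit CM = price − variable cost = £9.24 − £5.04 = £4.20. Break-even units = £244,600 ÷ £4.20 = 58,238.10; break-even revenue = 58,238.10 × £9.24 = £538,120.00.
Current sales = 91,540 × £9.24 = £845,829.60.
Margin of safety = (£845,829.60 − £538,120.00) ÷ £845,829.60 = 36.4%.

36.4%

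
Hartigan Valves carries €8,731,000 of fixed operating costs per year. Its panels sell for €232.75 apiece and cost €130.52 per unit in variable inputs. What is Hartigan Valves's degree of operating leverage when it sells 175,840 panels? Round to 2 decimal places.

Total contribution margin = 175,840 × €102.23 = €17,976,123.20.
Operating income = contribution − fixed costs = €17,976,123.20 − €8,731,000 = €9,245,123.20.
Degree of operating leverage = €17,976,123.20 / €9,245,123.20 = 1.9444.

1.94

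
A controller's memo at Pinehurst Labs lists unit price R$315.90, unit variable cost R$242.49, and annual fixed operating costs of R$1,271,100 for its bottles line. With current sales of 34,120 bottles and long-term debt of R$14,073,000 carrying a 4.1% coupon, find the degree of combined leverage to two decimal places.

3.81

Contribution at this volume is 34,120 × R$73.41 = R$2,504,749.20.
Operating income = contribution − fixed costs = R$2,504,749.20 − R$1,271,100 = R$1,233,649.20. Interest = R$576,993.00, so EBIT − I = R$656,656.20.
Degree of total leverage = total CM / (EBIT − interest) = R$2,504,749.20 / R$656,656.20 = 3.8144.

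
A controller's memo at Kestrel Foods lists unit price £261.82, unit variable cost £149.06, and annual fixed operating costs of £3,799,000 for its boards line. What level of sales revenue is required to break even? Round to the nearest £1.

£8,820,984

CM per unit = £261.82 − £149.06 = £112.76; CM ratio = £112.76 / £261.82 = 0.4307.
Break-even revenue = fixed costs × price ÷ CM = £3,799,000 × £261.82 ÷ £112.76 = £8,820,984.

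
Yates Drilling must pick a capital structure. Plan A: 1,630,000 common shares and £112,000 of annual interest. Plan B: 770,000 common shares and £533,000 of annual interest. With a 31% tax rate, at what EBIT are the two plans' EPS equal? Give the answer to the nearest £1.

At indifference, (EBIT − 112,000)(1 − t)/1,630,000 = (EBIT − 533,000)(1 − t)/770,000.
Cancelling (1 − t) and cross-multiplying: 770,000·(EBIT − 112,000) = 1,630,000·(EBIT − 533,000).
Solving, EBIT = (533,000·1,630,000 − 112,000·770,000) / (1,630,000 − 770,000) = 782,550,000,000 / 860,000 = 909,941.86.

£909,942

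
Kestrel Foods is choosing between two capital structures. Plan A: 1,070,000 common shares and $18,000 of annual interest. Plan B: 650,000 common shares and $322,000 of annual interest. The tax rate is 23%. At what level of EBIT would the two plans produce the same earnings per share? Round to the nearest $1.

At indifference, (EBIT − 18,000)(1 − t)/1,070,000 = (EBIT − 322,000)(1 − t)/650,000.
The (1 − t) factor cancels: (EBIT − 18,000) × 650,000 = (EBIT − 322,000) × 1,070,000.
Solving, EBIT = (322,000·1,070,000 − 18,000·650,000) / (1,070,000 − 650,000) = 332,840,000,000 / 420,000 = 792,476.19.

$792,476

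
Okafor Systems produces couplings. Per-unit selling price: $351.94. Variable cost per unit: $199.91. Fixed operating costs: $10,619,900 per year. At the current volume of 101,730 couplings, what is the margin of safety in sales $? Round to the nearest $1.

Unit CM = price − variable cost = $351.94 − $199.91 = $152.03. Break-even units = $10,619,900 ÷ $152.03 = 69,853.98; break-even revenue = 69,853.98 × $351.94 = $24,584,408.38.
Current sales = 101,730 × $351.94 = $35,802,856.20.
Margin of safety = $35,802,856.20 − $24,584,408.38 = $11,218,448.

$11,218,448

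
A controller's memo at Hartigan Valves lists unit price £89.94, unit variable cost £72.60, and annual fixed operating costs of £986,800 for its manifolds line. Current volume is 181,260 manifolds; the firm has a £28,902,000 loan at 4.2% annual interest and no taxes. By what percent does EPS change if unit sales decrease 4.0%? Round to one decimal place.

-13.3%

Total contribution margin = 181,260 × £17.34 = £3,143,048.40.
Subtracting fixed costs: EBIT = £3,143,048.40 − £986,800 = £2,156,248.40.
After interest of £1,213,884.00, pre-tax earnings = £942,364.40.
DCL = total CM / (EBIT − I) = £3,143,048.40 / £942,364.40 = 3.3353.
EPS therefore changes by 3.3353 × (-4.0%) = -13.3%.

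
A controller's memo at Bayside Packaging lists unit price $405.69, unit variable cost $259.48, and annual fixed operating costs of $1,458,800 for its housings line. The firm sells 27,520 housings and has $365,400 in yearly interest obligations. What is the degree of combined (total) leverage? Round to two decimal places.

1.83

Contribution at this volume is 27,520 × $146.21 = $4,023,699.20.
Operating income = contribution − fixed costs = $4,023,699.20 − $1,458,800 = $2,564,899.20. Interest = $365,400.00.
DOL = $4,023,699.20 ÷ $2,564,899.20 = 1.5688; DFL = $2,564,899.20 ÷ $2,199,499.20 = 1.1661.
DCL = DOL × DFL = 1.5688 × 1.1661 = 1.8294.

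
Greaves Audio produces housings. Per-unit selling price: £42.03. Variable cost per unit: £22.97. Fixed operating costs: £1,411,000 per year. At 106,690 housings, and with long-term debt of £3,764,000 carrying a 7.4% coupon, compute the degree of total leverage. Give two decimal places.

5.91

Contribution at this volume is 106,690 × £19.06 = £2,033,511.40.
Operating income = contribution − fixed costs = £2,033,511.40 − £1,411,000 = £622,511.40. Interest = £278,536.00.
DOL = £2,033,511.40 ÷ £622,511.40 = 3.2666; DFL = £622,511.40 ÷ £343,975.40 = 1.8098.
DCL = DOL × DFL = 3.2666 × 1.8098 = 5.9119.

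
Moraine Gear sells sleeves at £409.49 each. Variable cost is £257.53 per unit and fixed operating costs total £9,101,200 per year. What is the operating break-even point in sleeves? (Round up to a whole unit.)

59,893 sleeves

Unit CM = price − variable cost = £409.49 − £257.53 = £151.96.
Units to break even: £9,101,200 ÷ £151.96 = 59,892.08, rounded up to 59,893.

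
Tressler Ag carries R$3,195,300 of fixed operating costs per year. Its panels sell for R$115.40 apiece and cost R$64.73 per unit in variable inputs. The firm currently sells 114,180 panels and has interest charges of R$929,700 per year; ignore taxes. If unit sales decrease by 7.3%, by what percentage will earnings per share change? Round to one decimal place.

At 114,180 units, contribution = 114,180 × R$50.67 = R$5,785,500.60.
Subtracting fixed costs: EBIT = R$5,785,500.60 − R$3,195,300 = R$2,590,200.60.
After interest of R$929,700.00, pre-tax earnings = R$1,660,500.60.
Degree of combined leverage = contribution ÷ (EBIT − I) = R$5,785,500.60 ÷ R$1,660,500.60 = 3.4842.
%ΔEPS = DCL × %ΔSales = 3.4842 × -7.3% = -25.4%.

-25.4%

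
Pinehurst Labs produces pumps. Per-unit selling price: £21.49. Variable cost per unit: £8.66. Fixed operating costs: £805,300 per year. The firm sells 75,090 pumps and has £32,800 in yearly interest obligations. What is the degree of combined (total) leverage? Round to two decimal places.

At 75,090 units, contribution = 75,090 × £12.83 = £963,404.70.
Operating income = contribution − fixed costs = £963,404.70 − £805,300 = £158,104.70. Interest = £32,800.00.
DOL = £963,404.70 ÷ £158,104.70 = 6.0935; DFL = £158,104.70 ÷ £125,304.70 = 1.2618.
Combined leverage = 6.0935 × 1.2618 = 7.6888.

7.69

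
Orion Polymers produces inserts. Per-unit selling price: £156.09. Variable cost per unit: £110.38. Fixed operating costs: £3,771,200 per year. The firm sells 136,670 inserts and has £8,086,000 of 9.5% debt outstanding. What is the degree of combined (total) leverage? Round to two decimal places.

3.66

Total contribution margin = 136,670 × £45.71 = £6,247,185.70.
Operating income = contribution − fixed costs = £6,247,185.70 − £3,771,200 = £2,475,985.70. Interest = £768,170.00.
DOL = £6,247,185.70 ÷ £2,475,985.70 = 2.5231; DFL = £2,475,985.70 ÷ £1,707,815.70 = 1.4498.
DCL = DOL × DFL = 2.5231 × 1.4498 = 3.6580.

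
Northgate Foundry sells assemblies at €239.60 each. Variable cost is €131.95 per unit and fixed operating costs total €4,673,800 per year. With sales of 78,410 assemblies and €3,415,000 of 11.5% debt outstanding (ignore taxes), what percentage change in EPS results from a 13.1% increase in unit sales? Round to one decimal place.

+32.8%

Total contribution margin = 78,410 × €107.65 = €8,440,836.50.
EBIT = €8,440,836.50 − €4,673,800 = €3,767,036.50.
After interest of €392,725.00, pre-tax earnings = €3,374,311.50.
Degree of combined leverage = contribution ÷ (EBIT − I) = €8,440,836.50 ÷ €3,374,311.50 = 2.5015.
%ΔEPS = DCL × %ΔSales = 2.5015 × +13.1% = +32.8%.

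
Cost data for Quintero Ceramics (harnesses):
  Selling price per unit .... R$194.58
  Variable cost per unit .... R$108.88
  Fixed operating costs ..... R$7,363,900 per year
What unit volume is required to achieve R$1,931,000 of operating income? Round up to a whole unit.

108,459 harnesses

Unit CM = price − variable cost = R$194.58 − R$108.88 = R$85.70.
Required volume = (fixed costs + target profit) ÷ CM = (R$7,363,900 + R$1,931,000) ÷ R$85.70 = 108,458.58, so 108,459 harnesses.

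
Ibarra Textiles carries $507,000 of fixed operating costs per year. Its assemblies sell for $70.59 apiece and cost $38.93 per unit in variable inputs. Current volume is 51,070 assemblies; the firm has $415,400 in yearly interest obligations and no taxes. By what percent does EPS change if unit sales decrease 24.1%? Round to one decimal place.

-56.1%

Contribution at this volume is 51,070 × $31.66 = $1,616,876.20.
Operating income = contribution − fixed costs = $1,616,876.20 − $507,000 = $1,109,876.20.
After interest of $415,400.00, pre-tax earnings = $694,476.20.
DCL = total CM / (EBIT − I) = $1,616,876.20 / $694,476.20 = 2.3282.
EPS therefore changes by 2.3282 × (-24.1%) = -56.1%.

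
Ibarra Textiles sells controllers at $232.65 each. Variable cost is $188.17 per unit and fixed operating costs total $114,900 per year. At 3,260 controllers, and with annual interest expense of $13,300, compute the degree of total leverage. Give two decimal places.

8.63

Contribution at this volume is 3,260 × $44.48 = $145,004.80.
EBIT = $145,004.80 − $114,900 = $30,104.80. Interest = $13,300.00, so EBIT − I = $16,804.80.
DCL = contribution ÷ (EBIT − I) = $145,004.80 ÷ $16,804.80 = 8.6288.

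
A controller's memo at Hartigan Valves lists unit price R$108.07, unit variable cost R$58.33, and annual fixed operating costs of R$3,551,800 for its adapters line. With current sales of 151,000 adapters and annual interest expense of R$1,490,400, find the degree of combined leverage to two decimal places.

3.04

At 151,000 units, contribution = 151,000 × R$49.74 = R$7,510,740.00.
Operating income = contribution − fixed costs = R$7,510,740.00 − R$3,551,800 = R$3,958,940.00. Interest = R$1,490,400.00, so EBIT − I = R$2,468,540.00.
DCL = contribution ÷ (EBIT − I) = R$7,510,740.00 ÷ R$2,468,540.00 = 3.0426.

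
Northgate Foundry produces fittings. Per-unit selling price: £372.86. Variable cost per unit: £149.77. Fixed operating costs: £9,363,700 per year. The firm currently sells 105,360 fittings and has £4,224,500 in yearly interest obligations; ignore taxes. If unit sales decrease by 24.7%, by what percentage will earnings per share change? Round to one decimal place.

At 105,360 units, contribution = 105,360 × £223.09 = £23,504,762.40.
Operating income = contribution − fixed costs = £23,504,762.40 − £9,363,700 = £14,141,062.40.
Interest = £4,224,500.00, so EBIT − I = £9,916,562.40.
DCL = total CM / (EBIT − I) = £23,504,762.40 / £9,916,562.40 = 2.3703.
EPS therefore changes by 2.3703 × (-24.7%) = -58.5%.

-58.5%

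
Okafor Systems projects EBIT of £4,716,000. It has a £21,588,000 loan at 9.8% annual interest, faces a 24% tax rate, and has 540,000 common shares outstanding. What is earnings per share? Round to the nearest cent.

Pre-tax income = £4,716,000 − £2,115,624.00 = £2,600,376.00.
After tax at 24%: net income = £2,600,376.00 × 0.76 = £1,976,285.76.
Per share: £1,976,285.76 / 540,000 shares = £3.66.

£3.66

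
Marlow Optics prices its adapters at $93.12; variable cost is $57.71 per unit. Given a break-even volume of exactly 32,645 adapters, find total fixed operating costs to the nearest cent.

Each unit contributes $93.12 − $57.71 = $35.41.
Fixed costs = break-even units × CM = 32,645 × $35.41 = $1,155,959.45.

$1,155,959.45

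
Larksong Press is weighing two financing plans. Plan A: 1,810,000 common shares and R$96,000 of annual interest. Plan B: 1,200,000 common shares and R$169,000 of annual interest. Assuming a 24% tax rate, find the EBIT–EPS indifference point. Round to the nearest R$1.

R$312,607

Set EPS_A = EPS_B: (EBIT − R$96,000)(1 − 0.24) ÷ 1,810,000 = (EBIT − R$169,000)(1 − 0.24) ÷ 1,200,000.
The (1 − t) factor cancels: (EBIT − 96,000) × 1,200,000 = (EBIT − 169,000) × 1,810,000.
EBIT × (1,810,000 − 1,200,000) = 169,000 × 1,810,000 − 96,000 × 1,200,000 = 190,690,000,000, so EBIT = 190,690,000,000 ÷ 610,000 = 312,606.56.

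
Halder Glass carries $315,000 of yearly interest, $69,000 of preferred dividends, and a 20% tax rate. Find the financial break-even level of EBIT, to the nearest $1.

$401,250

Grossing the preferred dividend up to pre-tax terms: $69,000 / (1 − 0.20) = $86,250.00.
Financial break-even EBIT = interest + D_p ÷ (1 − t) = $315,000 + $86,250.00 = $401,250.00.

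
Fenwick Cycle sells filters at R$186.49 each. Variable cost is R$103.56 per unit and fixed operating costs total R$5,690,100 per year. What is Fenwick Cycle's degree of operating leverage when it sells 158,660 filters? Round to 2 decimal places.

Total contribution margin = 158,660 × R$82.93 = R$13,157,673.80.
EBIT = R$13,157,673.80 − R$5,690,100 = R$7,467,573.80.
DOL = contribution ÷ EBIT = R$13,157,673.80 ÷ R$7,467,573.80 = 1.7620.

1.76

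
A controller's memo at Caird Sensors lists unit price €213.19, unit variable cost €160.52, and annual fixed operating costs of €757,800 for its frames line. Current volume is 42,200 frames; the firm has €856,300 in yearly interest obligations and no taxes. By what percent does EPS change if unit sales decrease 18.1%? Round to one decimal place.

Contribution at this volume is 42,200 × €52.67 = €2,222,674.00.
Subtracting fixed costs: EBIT = €2,222,674.00 − €757,800 = €1,464,874.00.
After interest of €856,300.00, pre-tax earnings = €608,574.00.
Degree of combined leverage = contribution ÷ (EBIT − I) = €2,222,674.00 ÷ €608,574.00 = 3.6523.
%ΔEPS = DCL × %ΔSales = 3.6523 × -18.1% = -66.1%.

-66.1%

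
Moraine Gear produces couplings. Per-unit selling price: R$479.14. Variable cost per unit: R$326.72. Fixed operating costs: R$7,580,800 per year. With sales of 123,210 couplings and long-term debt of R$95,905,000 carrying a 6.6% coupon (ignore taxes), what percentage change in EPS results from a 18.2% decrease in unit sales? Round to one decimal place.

-70.2%

At 123,210 units, contribution = 123,210 × R$152.42 = R$18,779,668.20.
Subtracting fixed costs: EBIT = R$18,779,668.20 − R$7,580,800 = R$11,198,868.20.
Interest = R$6,329,730.00, so EBIT − I = R$4,869,138.20.
Degree of combined leverage = contribution ÷ (EBIT − I) = R$18,779,668.20 ÷ R$4,869,138.20 = 3.8569.
%ΔEPS = DCL × %ΔSales = 3.8569 × -18.2% = -70.2%.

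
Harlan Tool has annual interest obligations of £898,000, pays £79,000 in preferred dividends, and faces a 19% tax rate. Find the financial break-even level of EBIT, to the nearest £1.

£995,531

Preferred dividends are paid after tax, so their pre-tax equivalent is £79,000 ÷ (1 − 0.19) = £97,530.86.
Financial break-even EBIT = interest + D_p ÷ (1 − t) = £898,000 + £97,530.86 = £995,530.86.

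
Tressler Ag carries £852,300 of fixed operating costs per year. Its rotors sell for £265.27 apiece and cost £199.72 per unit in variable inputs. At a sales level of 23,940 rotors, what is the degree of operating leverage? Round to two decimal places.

Contribution at this volume is 23,940 × £65.55 = £1,569,267.00.
EBIT = £1,569,267.00 − £852,300 = £716,967.00.
Degree of operating leverage = £1,569,267.00 / £716,967.00 = 2.1888.

2.19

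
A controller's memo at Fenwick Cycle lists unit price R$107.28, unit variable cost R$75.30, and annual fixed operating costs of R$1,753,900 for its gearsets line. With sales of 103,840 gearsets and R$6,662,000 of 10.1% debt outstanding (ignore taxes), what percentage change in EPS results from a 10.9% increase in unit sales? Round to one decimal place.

Total contribution margin = 103,840 × R$31.98 = R$3,320,803.20.
EBIT = R$3,320,803.20 − R$1,753,900 = R$1,566,903.20.
Interest = R$672,862.00, so EBIT − I = R$894,041.20.
Degree of combined leverage = contribution ÷ (EBIT − I) = R$3,320,803.20 ÷ R$894,041.20 = 3.7144.
EPS therefore changes by 3.7144 × (+10.9%) = +40.5%.

+40.5%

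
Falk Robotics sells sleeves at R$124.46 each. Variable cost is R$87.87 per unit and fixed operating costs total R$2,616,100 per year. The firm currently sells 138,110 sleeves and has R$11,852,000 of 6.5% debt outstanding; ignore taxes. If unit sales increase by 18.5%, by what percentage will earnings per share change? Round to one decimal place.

+56.1%

At 138,110 units, contribution = 138,110 × R$36.59 = R$5,053,444.90.
Operating income = contribution − fixed costs = R$5,053,444.90 − R$2,616,100 = R$2,437,344.90.
Interest = R$770,380.00, so EBIT − I = R$1,666,964.90.
Degree of combined leverage = contribution ÷ (EBIT − I) = R$5,053,444.90 ÷ R$1,666,964.90 = 3.0315.
EPS therefore changes by 3.0315 × (+18.5%) = +56.1%.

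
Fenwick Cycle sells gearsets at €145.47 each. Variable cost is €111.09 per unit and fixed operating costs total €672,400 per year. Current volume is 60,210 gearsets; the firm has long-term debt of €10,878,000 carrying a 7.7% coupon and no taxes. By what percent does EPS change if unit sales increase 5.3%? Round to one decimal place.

Total contribution margin = 60,210 × €34.38 = €2,070,019.80.
EBIT = €2,070,019.80 − €672,400 = €1,397,619.80.
After interest of €837,606.00, pre-tax earnings = €560,013.80.
Degree of combined leverage = contribution ÷ (EBIT − I) = €2,070,019.80 ÷ €560,013.80 = 3.6964.
EPS therefore changes by 3.6964 × (+5.3%) = +19.6%.

+19.6%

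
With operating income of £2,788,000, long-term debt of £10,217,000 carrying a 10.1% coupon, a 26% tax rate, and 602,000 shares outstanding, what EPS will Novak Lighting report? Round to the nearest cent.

Interest = £1,031,917.00, so EBT = £2,788,000 − £1,031,917.00 = £1,756,083.00.
After tax at 26%: net income = £1,756,083.00 × 0.74 = £1,299,501.42.
Per share: £1,299,501.42 / 602,000 shares = £2.16.

£2.16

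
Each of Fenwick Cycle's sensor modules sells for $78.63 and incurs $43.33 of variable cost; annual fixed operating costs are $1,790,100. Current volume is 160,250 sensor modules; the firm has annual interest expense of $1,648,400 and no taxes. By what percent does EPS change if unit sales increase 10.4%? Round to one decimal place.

Total contribution margin = 160,250 × $35.30 = $5,656,825.00.
EBIT = $5,656,825.00 − $1,790,100 = $3,866,725.00.
Interest = $1,648,400.00, so EBIT − I = $2,218,325.00.
Degree of combined leverage = contribution ÷ (EBIT − I) = $5,656,825.00 ÷ $2,218,325.00 = 2.5500.
%ΔEPS = DCL × %ΔSales = 2.5500 × +10.4% = +26.5%.

+26.5%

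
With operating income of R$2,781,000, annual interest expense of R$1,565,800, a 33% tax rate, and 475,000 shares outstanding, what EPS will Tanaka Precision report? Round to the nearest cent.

Pre-tax income = R$2,781,000 − R$1,565,800.00 = R$1,215,200.00.
Net income = R$1,215,200.00 × (1 − 0.33) = R$814,184.00.
EPS = R$814,184.00 ÷ 475,000 = R$1.71.

R$1.71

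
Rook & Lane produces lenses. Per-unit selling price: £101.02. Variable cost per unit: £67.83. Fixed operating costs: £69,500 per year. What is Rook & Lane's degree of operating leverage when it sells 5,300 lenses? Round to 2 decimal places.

At 5,300 units, contribution = 5,300 × £33.19 = £175,907.00.
EBIT = £175,907.00 − £69,500 = £106,407.00.
DOL = contribution ÷ EBIT = £175,907.00 ÷ £106,407.00 = 1.6532.

1.65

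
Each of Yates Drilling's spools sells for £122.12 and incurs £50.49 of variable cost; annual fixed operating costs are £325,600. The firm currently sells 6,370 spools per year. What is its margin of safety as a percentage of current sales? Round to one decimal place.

Each unit contributes £122.12 − £50.49 = £71.63. Break-even units = £325,600 ÷ £71.63 = 4,545.58; break-even revenue = 4,545.58 × £122.12 = £555,106.41.
Actual sales revenue = 6,370 × £122.12 = £777,904.40.
Margin of safety = (£777,904.40 − £555,106.41) ÷ £777,904.40 = 28.6%.

28.6%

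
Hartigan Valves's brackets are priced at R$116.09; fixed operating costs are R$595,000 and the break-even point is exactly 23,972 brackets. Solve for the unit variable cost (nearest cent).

R$91.27

Contribution per unit must be FC / Q = R$595,000 / 23,972 = R$24.8206.
Variable cost per unit = R$116.09 − R$24.8206 = R$91.27.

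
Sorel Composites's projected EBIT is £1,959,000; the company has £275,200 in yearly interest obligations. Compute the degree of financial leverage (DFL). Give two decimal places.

1.16

Interest = £275,200.00.
DFL = EBIT ÷ (EBIT − I) = £1,959,000 ÷ (£1,959,000 − £275,200.00) = £1,959,000 ÷ £1,683,800.00 = 1.1634.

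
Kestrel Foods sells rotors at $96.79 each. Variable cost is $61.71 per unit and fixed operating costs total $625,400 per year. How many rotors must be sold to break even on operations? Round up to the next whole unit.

17,828 rotors

Contribution margin per unit = $96.79 − $61.71 = $35.08.
Break-even volume = fixed costs ÷ CM per unit = $625,400 ÷ $35.08 = 17,827.82, so 17,828 rotors.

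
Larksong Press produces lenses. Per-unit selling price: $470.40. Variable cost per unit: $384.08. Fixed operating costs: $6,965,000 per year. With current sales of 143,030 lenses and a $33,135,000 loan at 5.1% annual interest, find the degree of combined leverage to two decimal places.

At 143,030 units, contribution = 143,030 × $86.32 = $12,346,349.60.
Subtracting fixed costs: EBIT = $12,346,349.60 − $6,965,000 = $5,381,349.60. Interest = $1,689,885.00.
DOL = $12,346,349.60 ÷ $5,381,349.60 = 2.2943; DFL = $5,381,349.60 ÷ $3,691,464.60 = 1.4578.
DCL = DOL × DFL = 2.2943 × 1.4578 = 3.3446.

3.34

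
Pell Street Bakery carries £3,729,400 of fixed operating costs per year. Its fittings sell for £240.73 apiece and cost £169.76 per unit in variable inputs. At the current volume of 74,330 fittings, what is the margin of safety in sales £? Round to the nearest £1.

£5,243,349

Unit CM = price − variable cost = £240.73 − £169.76 = £70.97. Break-even units = £3,729,400 ÷ £70.97 = 52,548.96; break-even revenue = 52,548.96 × £240.73 = £12,650,112.19.
Actual sales revenue = 74,330 × £240.73 = £17,893,460.90.
Margin of safety = £17,893,460.90 − £12,650,112.19 = £5,243,349.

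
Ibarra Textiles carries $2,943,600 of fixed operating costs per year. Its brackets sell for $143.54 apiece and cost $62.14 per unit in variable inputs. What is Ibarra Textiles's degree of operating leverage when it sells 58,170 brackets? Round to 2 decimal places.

At 58,170 units, contribution = 58,170 × $81.40 = $4,735,038.00.
Subtracting fixed costs: EBIT = $4,735,038.00 − $2,943,600 = $1,791,438.00.
DOL = contribution ÷ EBIT = $4,735,038.00 ÷ $1,791,438.00 = 2.6431.

2.64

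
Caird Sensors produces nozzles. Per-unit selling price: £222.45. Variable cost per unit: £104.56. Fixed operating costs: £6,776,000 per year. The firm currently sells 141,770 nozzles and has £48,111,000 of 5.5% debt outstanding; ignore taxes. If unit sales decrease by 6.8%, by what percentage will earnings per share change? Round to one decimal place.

At 141,770 units, contribution = 141,770 × £117.89 = £16,713,265.30.
EBIT = £16,713,265.30 − £6,776,000 = £9,937,265.30.
After interest of £2,646,105.00, pre-tax earnings = £7,291,160.30.
DCL = total CM / (EBIT − I) = £16,713,265.30 / £7,291,160.30 = 2.2923.
EPS therefore changes by 2.2923 × (-6.8%) = -15.6%.

-15.6%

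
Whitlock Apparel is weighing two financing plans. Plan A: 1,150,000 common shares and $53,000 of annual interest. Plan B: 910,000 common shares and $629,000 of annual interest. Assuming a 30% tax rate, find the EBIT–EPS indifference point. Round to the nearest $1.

Set EPS_A = EPS_B: (EBIT − $53,000)(1 − 0.30) ÷ 1,150,000 = (EBIT − $629,000)(1 − 0.30) ÷ 910,000.
The (1 − t) factor cancels: (EBIT − 53,000) × 910,000 = (EBIT − 629,000) × 1,150,000.
Solving, EBIT = (629,000·1,150,000 − 53,000·910,000) / (1,150,000 − 910,000) = 675,120,000,000 / 240,000 = 2,813,000.00.

$2,813,000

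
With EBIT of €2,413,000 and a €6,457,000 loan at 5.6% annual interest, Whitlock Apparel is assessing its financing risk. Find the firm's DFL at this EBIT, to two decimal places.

Annual interest charges come to €361,592.00.
Degree of financial leverage = EBIT / (EBIT − interest) = €2,413,000 / €2,051,408.00 = 1.1763.

1.18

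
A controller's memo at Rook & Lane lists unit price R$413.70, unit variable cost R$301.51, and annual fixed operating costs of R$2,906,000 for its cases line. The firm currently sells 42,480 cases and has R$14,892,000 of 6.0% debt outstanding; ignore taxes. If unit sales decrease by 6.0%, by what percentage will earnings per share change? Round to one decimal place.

-29.6%

Total contribution margin = 42,480 × R$112.19 = R$4,765,831.20.
EBIT = R$4,765,831.20 − R$2,906,000 = R$1,859,831.20.
Interest = R$893,520.00, so EBIT − I = R$966,311.20.
DCL = total CM / (EBIT − I) = R$4,765,831.20 / R$966,311.20 = 4.9320.
EPS therefore changes by 4.9320 × (-6.0%) = -29.6%.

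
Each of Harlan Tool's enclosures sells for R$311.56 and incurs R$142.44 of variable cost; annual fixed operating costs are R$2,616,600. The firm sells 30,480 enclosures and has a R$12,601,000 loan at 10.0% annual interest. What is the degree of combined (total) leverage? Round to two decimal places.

4.03

Total contribution margin = 30,480 × R$169.12 = R$5,154,777.60.
Operating income = contribution − fixed costs = R$5,154,777.60 − R$2,616,600 = R$2,538,177.60. Interest = R$1,260,100.00.
DOL = R$5,154,777.60 ÷ R$2,538,177.60 = 2.0309; DFL = R$2,538,177.60 ÷ R$1,278,077.60 = 1.9859.
DCL = DOL × DFL = 2.0309 × 1.9859 = 4.0332.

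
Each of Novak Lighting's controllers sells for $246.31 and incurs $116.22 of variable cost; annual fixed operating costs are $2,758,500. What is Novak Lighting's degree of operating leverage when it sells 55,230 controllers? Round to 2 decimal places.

Total contribution margin = 55,230 × $130.09 = $7,184,870.70.
Subtracting fixed costs: EBIT = $7,184,870.70 − $2,758,500 = $4,426,370.70.
DOL = contribution ÷ EBIT = $7,184,870.70 ÷ $4,426,370.70 = 1.6232.

1.62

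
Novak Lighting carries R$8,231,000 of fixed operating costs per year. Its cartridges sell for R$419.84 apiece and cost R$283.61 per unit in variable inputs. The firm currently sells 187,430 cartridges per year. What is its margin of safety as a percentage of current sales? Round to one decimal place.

Each unit contributes R$419.84 − R$283.61 = R$136.23. Break-even units = R$8,231,000 ÷ R$136.23 = 60,419.88; break-even revenue = 60,419.88 × R$419.84 = R$25,366,681.64.
Actual sales revenue = 187,430 × R$419.84 = R$78,690,611.20.
Margin of safety = (R$78,690,611.20 − R$25,366,681.64) ÷ R$78,690,611.20 = 67.8%.

67.8%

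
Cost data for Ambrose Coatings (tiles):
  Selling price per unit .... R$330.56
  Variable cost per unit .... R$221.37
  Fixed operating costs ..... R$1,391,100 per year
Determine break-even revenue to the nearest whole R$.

CM per unit = R$330.56 − R$221.37 = R$109.19; CM ratio = R$109.19 / R$330.56 = 0.3303.
Break-even revenue = fixed costs × price ÷ CM = R$1,391,100 × R$330.56 ÷ R$109.19 = R$4,211,393.

R$4,211,393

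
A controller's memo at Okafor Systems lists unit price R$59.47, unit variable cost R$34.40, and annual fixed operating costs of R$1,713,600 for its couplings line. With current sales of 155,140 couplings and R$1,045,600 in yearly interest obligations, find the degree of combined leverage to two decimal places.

Total contribution margin = 155,140 × R$25.07 = R$3,889,359.80.
Subtracting fixed costs: EBIT = R$3,889,359.80 − R$1,713,600 = R$2,175,759.80. Interest = R$1,045,600.00, so EBIT − I = R$1,130,159.80.
Degree of total leverage = total CM / (EBIT − interest) = R$3,889,359.80 / R$1,130,159.80 = 3.4414.

3.44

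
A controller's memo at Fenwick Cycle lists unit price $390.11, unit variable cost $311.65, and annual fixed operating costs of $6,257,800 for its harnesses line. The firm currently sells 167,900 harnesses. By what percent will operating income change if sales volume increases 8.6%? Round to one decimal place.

Contribution at this volume is 167,900 × $78.46 = $13,173,434.00.
Subtracting fixed costs: EBIT = $13,173,434.00 − $6,257,800 = $6,915,634.00.
So DOL = total CM / EBIT = $13,173,434.00 / $6,915,634.00 = 1.9049.
Operating income changes by 1.9049 × +8.6% = +16.4%.

+16.4%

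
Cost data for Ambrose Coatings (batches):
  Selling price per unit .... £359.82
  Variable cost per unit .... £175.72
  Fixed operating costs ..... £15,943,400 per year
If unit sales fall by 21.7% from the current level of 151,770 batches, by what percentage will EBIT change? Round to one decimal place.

-50.5%

Contribution at this volume is 151,770 × £184.10 = £27,940,857.00.
Subtracting fixed costs: EBIT = £27,940,857.00 − £15,943,400 = £11,997,457.00.
So DOL = total CM / EBIT = £27,940,857.00 / £11,997,457.00 = 2.3289.
So EBIT moves 2.3289 × (-21.7%) = -50.5%.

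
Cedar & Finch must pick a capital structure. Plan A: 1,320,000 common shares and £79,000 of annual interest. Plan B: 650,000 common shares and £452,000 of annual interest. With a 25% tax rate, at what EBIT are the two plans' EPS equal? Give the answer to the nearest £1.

At indifference, (EBIT − 79,000)(1 − t)/1,320,000 = (EBIT − 452,000)(1 − t)/650,000.
The (1 − t) factor cancels: (EBIT − 79,000) × 650,000 = (EBIT − 452,000) × 1,320,000.
Solving, EBIT = (452,000·1,320,000 − 79,000·650,000) / (1,320,000 − 650,000) = 545,290,000,000 / 670,000 = 813,865.67.

£813,866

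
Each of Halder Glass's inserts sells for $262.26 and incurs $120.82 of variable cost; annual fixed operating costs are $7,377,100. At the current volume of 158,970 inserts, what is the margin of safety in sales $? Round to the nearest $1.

Contribution margin per unit = $262.26 − $120.82 = $141.44. Break-even units = $7,377,100 ÷ $141.44 = 52,157.10; break-even revenue = 52,157.10 × $262.26 = $13,678,720.63.
Actual sales revenue = 158,970 × $262.26 = $41,691,472.20.
Margin of safety = $41,691,472.20 − $13,678,720.63 = $28,012,752.

$28,012,752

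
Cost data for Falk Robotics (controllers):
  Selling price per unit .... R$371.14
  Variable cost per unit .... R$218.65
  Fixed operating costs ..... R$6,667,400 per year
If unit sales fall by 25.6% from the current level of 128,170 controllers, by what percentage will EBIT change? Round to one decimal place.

Contribution at this volume is 128,170 × R$152.49 = R$19,544,643.30.
EBIT = R$19,544,643.30 − R$6,667,400 = R$12,877,243.30.
DOL = contribution ÷ EBIT = R$19,544,643.30 ÷ R$12,877,243.30 = 1.5178.
Operating income changes by 1.5178 × -25.6% = -38.9%.

-38.9%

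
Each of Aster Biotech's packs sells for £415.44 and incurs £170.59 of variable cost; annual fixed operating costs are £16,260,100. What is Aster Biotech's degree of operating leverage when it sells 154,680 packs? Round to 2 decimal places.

Contribution at this volume is 154,680 × £244.85 = £37,873,398.00.
EBIT = £37,873,398.00 − £16,260,100 = £21,613,298.00.
DOL = contribution ÷ EBIT = £37,873,398.00 ÷ £21,613,298.00 = 1.7523.

1.75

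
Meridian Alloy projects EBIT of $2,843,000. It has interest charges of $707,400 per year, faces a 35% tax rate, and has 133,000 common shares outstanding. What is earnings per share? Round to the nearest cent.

Interest = $707,400.00, so EBT = $2,843,000 − $707,400.00 = $2,135,600.00.
Net income = $2,135,600.00 × (1 − 0.35) = $1,388,140.00.
EPS = $1,388,140.00 ÷ 133,000 = $10.44.

$10.44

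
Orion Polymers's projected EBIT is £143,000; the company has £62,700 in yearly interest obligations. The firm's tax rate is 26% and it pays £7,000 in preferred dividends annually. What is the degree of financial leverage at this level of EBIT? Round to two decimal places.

2.02

Annual interest charges come to £62,700.00.
Preferred dividends grossed up pre-tax: £7,000 / (1 − 0.26) = £9,459.46.
DFL = EBIT ÷ [EBIT − I − D_p/(1−t)] = £143,000 ÷ [£143,000 − £62,700.00 − £9,459.46] = £143,000 ÷ £70,840.54 = 2.0186.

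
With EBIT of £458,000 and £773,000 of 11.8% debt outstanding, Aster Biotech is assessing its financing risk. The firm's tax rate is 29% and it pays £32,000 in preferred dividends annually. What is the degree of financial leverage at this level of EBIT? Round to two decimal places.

1.42

Annual interest charges come to £91,214.00.
Pre-tax preferred-dividend burden = £32,000 ÷ (1 − 0.29) = £45,070.42.
DFL = EBIT ÷ [EBIT − I − D_p/(1−t)] = £458,000 ÷ [£458,000 − £91,214.00 − £45,070.42] = £458,000 ÷ £321,715.58 = 1.4236.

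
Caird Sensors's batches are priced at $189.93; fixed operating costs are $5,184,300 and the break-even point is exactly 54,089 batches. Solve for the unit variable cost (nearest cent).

$94.08

At break-even, FC = Q × (P − VC), so P − VC = $5,184,300 ÷ 54,089 = $95.8476.
Hence VC = price − CM = $189.93 − $95.8476 = $94.08.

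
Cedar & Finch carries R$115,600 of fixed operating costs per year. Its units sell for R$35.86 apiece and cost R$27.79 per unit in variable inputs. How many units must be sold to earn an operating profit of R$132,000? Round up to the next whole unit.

30,682 units

Unit CM = price − variable cost = R$35.86 − R$27.79 = R$8.07.
Need Q such that Q × R$8.07 − R$115,600 = R$132,000, i.e. Q = R$247,600 / R$8.07 = 30,681.54 → 30,682.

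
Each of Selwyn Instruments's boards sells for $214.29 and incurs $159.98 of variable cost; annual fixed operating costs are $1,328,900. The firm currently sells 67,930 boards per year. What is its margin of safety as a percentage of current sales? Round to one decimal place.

64.0%

Unit CM = price − variable cost = $214.29 − $159.98 = $54.31. Break-even units = $1,328,900 ÷ $54.31 = 24,468.79; break-even revenue = 24,468.79 × $214.29 = $5,243,417.07.
Actual sales revenue = 67,930 × $214.29 = $14,556,719.70.
Margin of safety = ($14,556,719.70 − $5,243,417.07) ÷ $14,556,719.70 = 64.0%.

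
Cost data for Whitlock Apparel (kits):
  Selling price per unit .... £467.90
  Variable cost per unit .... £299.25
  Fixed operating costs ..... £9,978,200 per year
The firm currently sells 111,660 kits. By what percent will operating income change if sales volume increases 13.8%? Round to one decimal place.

At 111,660 units, contribution = 111,660 × £168.65 = £18,831,459.00.
EBIT = £18,831,459.00 − £9,978,200 = £8,853,259.00.
DOL = contribution ÷ EBIT = £18,831,459.00 ÷ £8,853,259.00 = 2.1271.
%ΔEBIT = DOL × %ΔSales = 2.1271 × +13.8% = +29.4%.

+29.4%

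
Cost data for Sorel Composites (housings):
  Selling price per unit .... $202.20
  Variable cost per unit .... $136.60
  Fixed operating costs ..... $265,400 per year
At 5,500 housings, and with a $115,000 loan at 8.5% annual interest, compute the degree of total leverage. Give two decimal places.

At 5,500 units, contribution = 5,500 × $65.60 = $360,800.00.
Subtracting fixed costs: EBIT = $360,800.00 − $265,400 = $95,400.00. Interest = $9,775.00.
DOL = $360,800.00 ÷ $95,400.00 = 3.7820; DFL = $95,400.00 ÷ $85,625.00 = 1.1142.
Combined leverage = 3.7820 × 1.1142 = 4.2139.

4.21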